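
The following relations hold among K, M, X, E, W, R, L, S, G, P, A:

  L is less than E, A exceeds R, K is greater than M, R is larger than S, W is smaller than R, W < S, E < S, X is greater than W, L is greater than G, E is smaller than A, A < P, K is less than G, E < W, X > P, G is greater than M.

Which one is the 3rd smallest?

The consecutive relations fix a unique order: M < K < G < L < E < W < S < R < A < P < X.
The 3rd smallest is G.

G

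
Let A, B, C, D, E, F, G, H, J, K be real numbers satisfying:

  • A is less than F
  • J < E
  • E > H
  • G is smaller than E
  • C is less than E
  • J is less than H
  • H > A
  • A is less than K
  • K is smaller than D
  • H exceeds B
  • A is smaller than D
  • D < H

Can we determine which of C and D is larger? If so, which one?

undetermined

Following every chain through D: above D we get H, E; below D we get A, K.
C is not reached, and no chain runs the other way from C to D.
So the given relations leave the order of D and C undetermined.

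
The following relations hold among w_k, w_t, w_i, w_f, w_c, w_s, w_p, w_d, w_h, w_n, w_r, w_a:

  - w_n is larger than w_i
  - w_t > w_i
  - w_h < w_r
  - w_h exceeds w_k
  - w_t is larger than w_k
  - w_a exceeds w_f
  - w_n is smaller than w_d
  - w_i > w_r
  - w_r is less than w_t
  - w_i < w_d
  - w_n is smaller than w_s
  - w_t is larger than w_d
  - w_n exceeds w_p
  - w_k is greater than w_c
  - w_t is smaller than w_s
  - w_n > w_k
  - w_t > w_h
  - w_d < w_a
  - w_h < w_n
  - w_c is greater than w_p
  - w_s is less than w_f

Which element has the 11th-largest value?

Chaining the given pairs: w_p < w_c < w_k < w_h < w_r < w_i < w_n < w_d < w_t < w_s < w_f < w_a.
Counting 11 from the largest end gives w_c.

w_c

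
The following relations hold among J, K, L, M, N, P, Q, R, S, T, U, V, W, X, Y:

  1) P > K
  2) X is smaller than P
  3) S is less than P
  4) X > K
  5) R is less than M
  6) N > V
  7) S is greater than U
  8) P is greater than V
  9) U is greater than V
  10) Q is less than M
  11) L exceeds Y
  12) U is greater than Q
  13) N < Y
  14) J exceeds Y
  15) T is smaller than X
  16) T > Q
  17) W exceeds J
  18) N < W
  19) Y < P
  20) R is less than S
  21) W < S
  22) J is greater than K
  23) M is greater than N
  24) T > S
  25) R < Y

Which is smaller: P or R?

R

R < Y and Y < J give R < J.
With J < W: R < Y < J < W.
Then W < S extends the chain to S.
Then S < T extends the chain to T.
With T < X: R < Y < J < W < S < T < X.
Then X < P extends the chain to P.
So R < P; R is the smaller of the two.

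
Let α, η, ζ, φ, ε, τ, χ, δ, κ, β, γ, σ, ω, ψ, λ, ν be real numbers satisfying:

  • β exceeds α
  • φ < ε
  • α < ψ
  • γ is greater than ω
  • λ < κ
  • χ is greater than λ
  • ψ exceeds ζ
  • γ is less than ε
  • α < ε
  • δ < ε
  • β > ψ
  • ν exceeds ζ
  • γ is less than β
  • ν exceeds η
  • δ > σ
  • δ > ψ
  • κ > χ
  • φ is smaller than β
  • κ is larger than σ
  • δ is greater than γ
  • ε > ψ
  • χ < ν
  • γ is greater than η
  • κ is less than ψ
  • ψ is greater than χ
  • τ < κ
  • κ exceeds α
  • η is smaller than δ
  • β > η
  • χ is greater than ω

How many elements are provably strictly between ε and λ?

Chaining upward from λ reaches: χ, ν, κ, ψ, δ, β.
Chaining downward from ε reaches: σ, η, ω, ζ, γ, α, χ, φ, τ, κ, ψ, δ.
Strictly between λ and ε are those in both lists: χ, κ, ψ, δ — 4 elements.

4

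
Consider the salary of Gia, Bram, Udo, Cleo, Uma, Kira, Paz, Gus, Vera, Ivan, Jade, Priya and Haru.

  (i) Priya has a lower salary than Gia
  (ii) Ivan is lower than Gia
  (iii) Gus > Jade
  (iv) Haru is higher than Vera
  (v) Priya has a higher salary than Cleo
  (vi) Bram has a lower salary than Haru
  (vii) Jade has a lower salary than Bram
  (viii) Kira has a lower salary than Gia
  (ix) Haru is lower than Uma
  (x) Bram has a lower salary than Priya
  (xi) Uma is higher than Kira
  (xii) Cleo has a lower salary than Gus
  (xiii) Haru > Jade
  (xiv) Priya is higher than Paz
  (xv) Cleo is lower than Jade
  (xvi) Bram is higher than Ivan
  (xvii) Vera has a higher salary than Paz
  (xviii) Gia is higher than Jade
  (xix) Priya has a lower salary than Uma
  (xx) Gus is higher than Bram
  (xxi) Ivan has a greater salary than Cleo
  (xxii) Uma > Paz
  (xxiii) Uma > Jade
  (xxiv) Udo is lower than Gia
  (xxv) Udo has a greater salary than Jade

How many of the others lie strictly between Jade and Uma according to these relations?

3

Chaining upward from Jade reaches: Bram, Gus, Udo, Haru, Priya, Gia.
Chaining downward from Uma reaches: Cleo, Ivan, Paz, Vera, Bram, Kira, Haru, Priya.
Strictly between Jade and Uma are those in both lists: Bram, Haru, Priya — 3 elements.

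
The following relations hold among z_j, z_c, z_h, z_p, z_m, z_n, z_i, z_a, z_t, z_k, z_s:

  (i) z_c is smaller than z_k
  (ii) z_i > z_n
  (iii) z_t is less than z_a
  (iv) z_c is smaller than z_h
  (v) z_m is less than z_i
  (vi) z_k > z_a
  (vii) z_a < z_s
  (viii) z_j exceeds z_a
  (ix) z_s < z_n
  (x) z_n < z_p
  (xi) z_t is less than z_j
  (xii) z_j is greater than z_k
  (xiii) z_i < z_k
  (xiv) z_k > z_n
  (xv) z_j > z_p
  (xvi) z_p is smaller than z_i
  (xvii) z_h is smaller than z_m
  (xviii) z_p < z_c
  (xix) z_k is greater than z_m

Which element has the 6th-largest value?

z_c

The consecutive relations fix a unique order: z_t < z_a < z_s < z_n < z_p < z_c < z_h < z_m < z_i < z_k < z_j.
The 6th largest is z_c.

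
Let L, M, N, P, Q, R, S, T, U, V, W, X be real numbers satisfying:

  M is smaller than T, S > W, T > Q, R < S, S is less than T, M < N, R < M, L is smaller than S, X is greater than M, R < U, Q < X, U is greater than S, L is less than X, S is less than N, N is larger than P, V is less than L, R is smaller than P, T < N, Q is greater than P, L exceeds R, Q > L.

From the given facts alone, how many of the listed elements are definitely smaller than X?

The elements the relations force below X are R, P, V, L, Q, M — no chain reaches any other.
That is 6.

6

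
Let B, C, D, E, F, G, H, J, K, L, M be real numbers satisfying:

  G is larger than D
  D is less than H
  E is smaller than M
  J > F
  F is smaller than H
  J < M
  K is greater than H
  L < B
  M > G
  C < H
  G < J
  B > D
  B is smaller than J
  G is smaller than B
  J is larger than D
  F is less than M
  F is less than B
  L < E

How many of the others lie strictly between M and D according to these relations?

The relations place D below M. An element lies strictly between them when it is forced above D and also forced below M.
Above D: {G, B, J, H, K}. Below M: {F, L, G, B, J, E}.
Intersection: {G, B, J} — 3.

3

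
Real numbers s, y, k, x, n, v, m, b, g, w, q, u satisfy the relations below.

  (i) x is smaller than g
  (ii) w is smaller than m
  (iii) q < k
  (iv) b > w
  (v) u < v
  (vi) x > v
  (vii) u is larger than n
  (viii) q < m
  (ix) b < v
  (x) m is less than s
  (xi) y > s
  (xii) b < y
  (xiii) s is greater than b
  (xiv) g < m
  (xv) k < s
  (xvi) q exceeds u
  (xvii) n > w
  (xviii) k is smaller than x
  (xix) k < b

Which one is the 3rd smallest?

Piecing the relations together gives one ordering: w < n < u < q < k < b < v < x < g < m < s < y.
The 3rd smallest is u.

u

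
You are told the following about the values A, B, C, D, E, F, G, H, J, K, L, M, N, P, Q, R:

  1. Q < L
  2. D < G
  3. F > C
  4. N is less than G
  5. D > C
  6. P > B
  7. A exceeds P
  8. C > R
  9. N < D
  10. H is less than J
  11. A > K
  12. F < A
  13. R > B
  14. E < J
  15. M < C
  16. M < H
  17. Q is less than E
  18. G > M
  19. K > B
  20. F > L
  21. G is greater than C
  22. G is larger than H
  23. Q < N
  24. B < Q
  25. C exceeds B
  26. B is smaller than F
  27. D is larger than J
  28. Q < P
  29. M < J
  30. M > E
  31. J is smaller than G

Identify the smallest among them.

Q is not least since B < Q; E is not least since Q < E; R is not least since B < R; N is not least since Q < N; M is not least since E < M; L is not least since Q < L; C is not least since R < C; H is not least since M < H; P is not least since Q < P; J is not least since M < J; F is not least since B < F; D is not least since N < D; K is not least since B < K; A is not least since P < A; G is not least since N < G.
Only B has nothing below it, so B is the smallest.

B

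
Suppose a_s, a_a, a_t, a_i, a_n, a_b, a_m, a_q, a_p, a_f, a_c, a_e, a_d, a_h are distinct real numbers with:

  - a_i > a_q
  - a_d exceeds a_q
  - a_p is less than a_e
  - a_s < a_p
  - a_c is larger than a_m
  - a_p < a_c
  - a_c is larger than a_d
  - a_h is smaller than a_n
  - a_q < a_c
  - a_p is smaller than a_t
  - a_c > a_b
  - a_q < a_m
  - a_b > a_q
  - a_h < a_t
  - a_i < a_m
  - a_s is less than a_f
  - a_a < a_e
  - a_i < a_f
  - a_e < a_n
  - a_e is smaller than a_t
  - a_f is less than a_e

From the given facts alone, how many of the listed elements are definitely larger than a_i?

Directly above a_i: a_f, a_m.
One step further: a_e, a_c (4 so far).
One step further: a_n, a_t (6 so far).
No other element is forced above a_i by the given relations, so the count is 6.

6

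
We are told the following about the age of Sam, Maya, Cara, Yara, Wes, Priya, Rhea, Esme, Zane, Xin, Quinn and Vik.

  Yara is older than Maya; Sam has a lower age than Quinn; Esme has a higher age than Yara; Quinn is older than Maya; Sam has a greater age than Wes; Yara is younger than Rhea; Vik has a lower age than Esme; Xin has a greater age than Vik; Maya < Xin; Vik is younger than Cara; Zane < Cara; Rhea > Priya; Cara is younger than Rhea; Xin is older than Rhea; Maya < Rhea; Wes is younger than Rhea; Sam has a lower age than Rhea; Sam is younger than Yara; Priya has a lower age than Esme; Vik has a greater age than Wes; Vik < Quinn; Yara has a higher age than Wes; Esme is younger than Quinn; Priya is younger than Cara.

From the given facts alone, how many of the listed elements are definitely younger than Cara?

4

Directly below Cara: Zane, Priya, Vik.
One step further: Wes (4 so far).
No other element is forced below Cara by the given relations, so the count is 4.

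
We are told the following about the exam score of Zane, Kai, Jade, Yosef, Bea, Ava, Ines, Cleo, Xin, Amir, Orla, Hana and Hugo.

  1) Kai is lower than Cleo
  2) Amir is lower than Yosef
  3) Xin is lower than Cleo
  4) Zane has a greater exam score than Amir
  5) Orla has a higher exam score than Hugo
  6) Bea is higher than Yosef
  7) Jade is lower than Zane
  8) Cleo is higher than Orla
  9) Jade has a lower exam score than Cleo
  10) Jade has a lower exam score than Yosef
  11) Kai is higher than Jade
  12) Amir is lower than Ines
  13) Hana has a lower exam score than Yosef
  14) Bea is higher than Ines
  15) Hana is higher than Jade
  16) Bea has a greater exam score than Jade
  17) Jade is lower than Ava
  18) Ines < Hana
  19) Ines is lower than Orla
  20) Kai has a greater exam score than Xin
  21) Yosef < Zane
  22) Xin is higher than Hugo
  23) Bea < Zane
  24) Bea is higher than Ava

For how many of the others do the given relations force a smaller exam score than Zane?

The elements the relations force below Zane are Jade, Amir, Ines, Ava, Hana, Yosef, Bea — no chain reaches any other.
That is 7.

7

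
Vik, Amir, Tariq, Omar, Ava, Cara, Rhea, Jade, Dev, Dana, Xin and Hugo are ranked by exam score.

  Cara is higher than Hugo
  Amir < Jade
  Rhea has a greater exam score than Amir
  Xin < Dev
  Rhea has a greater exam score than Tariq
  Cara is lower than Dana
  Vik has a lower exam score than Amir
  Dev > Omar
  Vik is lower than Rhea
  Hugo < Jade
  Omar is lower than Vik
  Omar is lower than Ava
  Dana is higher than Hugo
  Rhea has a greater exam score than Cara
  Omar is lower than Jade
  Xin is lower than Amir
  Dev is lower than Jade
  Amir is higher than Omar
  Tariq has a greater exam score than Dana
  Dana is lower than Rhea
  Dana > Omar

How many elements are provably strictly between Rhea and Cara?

2

The relations place Cara below Rhea. An element lies strictly between them when it is forced above Cara and also forced below Rhea.
Above Cara: {Dana, Tariq}. Below Rhea: {Hugo, Omar, Xin, Vik, Amir, Dana, Tariq}.
Intersection: {Dana, Tariq} — 2.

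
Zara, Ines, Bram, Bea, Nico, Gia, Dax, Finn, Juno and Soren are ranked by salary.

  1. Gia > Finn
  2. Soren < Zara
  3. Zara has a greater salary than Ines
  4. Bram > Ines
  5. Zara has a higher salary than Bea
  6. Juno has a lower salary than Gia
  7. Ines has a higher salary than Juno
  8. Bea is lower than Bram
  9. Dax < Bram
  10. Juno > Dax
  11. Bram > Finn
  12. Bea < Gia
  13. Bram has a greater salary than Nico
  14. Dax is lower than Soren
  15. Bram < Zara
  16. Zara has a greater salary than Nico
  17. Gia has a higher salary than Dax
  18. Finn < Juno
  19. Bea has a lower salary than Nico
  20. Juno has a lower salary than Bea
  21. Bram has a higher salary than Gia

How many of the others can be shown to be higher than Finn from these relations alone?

7

The elements the relations force above Finn are Juno, Bea, Ines, Gia, Nico, Bram, Zara — no chain reaches any other.
That is 7.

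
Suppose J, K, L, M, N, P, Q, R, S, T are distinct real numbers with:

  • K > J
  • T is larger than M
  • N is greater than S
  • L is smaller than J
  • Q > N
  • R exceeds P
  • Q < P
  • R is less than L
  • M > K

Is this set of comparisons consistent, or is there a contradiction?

consistent

The single ordering S < N < Q < P < R < L < J < K < M < T satisfies every listed relation, so no contradiction arises.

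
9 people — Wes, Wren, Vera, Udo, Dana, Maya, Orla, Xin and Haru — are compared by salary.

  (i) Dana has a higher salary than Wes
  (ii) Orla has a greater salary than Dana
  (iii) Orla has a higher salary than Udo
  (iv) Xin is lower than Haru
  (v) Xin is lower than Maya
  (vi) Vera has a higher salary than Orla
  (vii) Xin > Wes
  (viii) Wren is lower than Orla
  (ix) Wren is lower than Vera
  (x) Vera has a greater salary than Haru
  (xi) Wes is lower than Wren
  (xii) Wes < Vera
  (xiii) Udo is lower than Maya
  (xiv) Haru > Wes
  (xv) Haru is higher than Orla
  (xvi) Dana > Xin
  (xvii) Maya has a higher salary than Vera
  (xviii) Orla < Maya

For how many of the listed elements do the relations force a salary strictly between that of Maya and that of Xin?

The relations place Xin below Maya. An element lies strictly between them when it is forced above Xin and also forced below Maya.
Above Xin: {Dana, Orla, Haru, Vera}. Below Maya: {Wes, Wren, Udo, Dana, Orla, Haru, Vera}.
Intersection: {Dana, Orla, Haru, Vera} — 4.

4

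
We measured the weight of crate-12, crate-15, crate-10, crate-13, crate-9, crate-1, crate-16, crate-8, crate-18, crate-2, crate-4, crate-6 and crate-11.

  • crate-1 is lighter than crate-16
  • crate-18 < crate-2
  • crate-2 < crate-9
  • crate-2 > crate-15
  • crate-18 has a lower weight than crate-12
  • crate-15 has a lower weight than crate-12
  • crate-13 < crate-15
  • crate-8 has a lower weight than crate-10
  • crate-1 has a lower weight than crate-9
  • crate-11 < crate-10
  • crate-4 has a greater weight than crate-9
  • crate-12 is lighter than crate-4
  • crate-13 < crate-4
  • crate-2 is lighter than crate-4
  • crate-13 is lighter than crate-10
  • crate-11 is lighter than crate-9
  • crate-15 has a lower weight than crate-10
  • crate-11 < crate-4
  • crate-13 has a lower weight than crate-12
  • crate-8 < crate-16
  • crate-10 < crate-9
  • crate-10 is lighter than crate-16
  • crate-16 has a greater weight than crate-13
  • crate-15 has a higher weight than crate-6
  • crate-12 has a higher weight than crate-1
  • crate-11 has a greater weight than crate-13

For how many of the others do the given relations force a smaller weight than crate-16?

7

From crate-16 the given relations immediately reach crate-1, crate-13, crate-8, crate-10.
From those, crate-15, crate-11 — 6 in total.
From those, crate-6 — 7 in total.
Nothing else is reachable below crate-16; 7 in all.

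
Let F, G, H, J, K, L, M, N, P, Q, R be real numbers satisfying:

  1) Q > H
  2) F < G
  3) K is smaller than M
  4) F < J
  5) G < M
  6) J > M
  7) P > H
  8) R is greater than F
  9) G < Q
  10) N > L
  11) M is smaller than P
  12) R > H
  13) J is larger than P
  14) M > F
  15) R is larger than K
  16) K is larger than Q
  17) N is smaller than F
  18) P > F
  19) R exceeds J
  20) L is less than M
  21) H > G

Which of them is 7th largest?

H

The consecutive relations fix a unique order: L < N < F < G < H < Q < K < M < P < J < R.
Counting 7 from the largest end gives H.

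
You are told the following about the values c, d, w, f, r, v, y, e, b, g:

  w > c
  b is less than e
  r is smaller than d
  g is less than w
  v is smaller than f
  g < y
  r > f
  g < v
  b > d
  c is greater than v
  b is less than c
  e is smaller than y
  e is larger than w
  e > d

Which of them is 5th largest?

Chaining the given pairs: g < v < f < r < d < b < c < w < e < y.
Counting 5 from the largest end gives b.

b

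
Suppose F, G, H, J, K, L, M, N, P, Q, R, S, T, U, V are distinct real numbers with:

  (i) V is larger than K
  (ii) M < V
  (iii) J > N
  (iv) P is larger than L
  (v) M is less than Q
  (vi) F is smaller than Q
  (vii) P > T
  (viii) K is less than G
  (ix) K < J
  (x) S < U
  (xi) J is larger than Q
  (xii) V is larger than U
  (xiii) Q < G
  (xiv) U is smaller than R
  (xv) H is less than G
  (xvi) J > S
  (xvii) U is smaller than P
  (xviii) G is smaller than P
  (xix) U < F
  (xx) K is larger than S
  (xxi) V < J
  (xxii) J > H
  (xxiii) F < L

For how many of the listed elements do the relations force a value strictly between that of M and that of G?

Chaining upward from M reaches: Q, V, P, J.
Chaining downward from G reaches: S, U, F, H, Q, K.
Strictly between M and G are those in both lists: Q — 1 element.

1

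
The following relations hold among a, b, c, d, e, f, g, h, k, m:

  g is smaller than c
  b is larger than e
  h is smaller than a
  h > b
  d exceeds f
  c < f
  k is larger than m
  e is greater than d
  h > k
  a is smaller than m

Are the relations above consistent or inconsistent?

Chaining the given relations yields h < a < m < k, so h < k. But one relation states k < h. These cannot both hold.

inconsistent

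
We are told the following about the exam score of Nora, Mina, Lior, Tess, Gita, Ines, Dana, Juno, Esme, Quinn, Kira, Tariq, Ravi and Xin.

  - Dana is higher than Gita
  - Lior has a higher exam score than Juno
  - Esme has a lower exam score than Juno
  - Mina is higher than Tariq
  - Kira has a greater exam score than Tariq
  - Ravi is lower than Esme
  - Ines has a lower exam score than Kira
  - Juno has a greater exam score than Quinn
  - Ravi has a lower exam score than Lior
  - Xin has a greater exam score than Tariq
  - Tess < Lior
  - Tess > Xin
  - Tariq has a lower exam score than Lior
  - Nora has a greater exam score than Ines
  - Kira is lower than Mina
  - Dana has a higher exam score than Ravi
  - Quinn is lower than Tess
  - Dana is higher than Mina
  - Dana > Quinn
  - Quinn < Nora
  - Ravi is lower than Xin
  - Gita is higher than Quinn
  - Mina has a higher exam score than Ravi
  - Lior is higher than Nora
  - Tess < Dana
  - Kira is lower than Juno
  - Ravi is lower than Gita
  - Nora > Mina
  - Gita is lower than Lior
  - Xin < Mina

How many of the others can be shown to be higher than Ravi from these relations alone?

Directly above Ravi: Esme, Xin, Gita, Mina, Dana, Lior.
One step further: Juno, Tess, Nora (9 so far).
No other element is forced above Ravi by the given relations, so the count is 9.

9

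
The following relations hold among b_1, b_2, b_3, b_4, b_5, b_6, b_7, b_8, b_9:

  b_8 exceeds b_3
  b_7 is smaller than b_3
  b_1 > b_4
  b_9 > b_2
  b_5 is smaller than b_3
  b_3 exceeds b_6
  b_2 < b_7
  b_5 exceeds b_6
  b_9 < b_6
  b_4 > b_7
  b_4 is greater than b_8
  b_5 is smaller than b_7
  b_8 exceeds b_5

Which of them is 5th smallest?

b_7

Chaining the given pairs: b_2 < b_9 < b_6 < b_5 < b_7 < b_3 < b_8 < b_4 < b_1.
Counting 5 from the smallest end gives b_7.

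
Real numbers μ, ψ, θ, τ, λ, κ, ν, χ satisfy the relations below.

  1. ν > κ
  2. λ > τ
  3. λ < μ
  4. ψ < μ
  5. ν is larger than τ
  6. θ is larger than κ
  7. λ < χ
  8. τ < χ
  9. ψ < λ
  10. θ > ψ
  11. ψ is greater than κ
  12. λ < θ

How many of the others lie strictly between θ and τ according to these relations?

1

The relations place τ below θ. An element lies strictly between them when it is forced above τ and also forced below θ.
Above τ: {λ, χ, μ, ν}. Below θ: {κ, ψ, λ}.
Intersection: {λ} — 1.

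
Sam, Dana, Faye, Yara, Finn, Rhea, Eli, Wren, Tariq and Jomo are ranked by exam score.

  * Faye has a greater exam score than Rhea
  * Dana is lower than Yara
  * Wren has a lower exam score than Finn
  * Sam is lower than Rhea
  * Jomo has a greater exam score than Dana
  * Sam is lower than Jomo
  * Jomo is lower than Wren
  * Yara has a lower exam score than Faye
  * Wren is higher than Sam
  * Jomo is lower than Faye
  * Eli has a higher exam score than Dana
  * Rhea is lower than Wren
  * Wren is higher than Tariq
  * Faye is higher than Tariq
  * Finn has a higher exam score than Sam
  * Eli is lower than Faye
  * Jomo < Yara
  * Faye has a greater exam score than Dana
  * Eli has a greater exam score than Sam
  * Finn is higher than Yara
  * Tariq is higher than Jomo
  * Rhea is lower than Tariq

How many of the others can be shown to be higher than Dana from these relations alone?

7

Directly above Dana: Jomo, Eli, Yara, Faye.
One step further: Tariq, Wren, Finn (7 so far).
No other element is forced above Dana by the given relations, so the count is 7.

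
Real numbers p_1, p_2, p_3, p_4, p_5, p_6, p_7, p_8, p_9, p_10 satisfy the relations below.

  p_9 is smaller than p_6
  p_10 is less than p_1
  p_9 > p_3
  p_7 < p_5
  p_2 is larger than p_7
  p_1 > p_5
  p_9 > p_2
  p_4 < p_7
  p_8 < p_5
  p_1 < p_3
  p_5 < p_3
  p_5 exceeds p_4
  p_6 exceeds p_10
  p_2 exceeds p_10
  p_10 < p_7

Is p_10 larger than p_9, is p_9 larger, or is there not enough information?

p_9

Link the given pairs in sequence: p_10 < p_7; p_7 < p_5; p_5 < p_1; p_1 < p_3; p_3 < p_9.
Together: p_10 < p_7 < p_5 < p_1 < p_3 < p_9.
So p_9 is larger.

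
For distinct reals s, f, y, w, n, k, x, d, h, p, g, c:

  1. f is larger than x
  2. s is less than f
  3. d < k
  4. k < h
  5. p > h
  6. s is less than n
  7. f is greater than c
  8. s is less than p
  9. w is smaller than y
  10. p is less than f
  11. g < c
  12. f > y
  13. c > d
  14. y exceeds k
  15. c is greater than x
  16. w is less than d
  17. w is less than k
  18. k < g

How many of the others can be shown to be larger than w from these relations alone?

8

Directly above w: d, k, y.
One step further: g, c, h, f (7 so far).
One step further: p (8 so far).
No other element is forced above w by the given relations, so the count is 8.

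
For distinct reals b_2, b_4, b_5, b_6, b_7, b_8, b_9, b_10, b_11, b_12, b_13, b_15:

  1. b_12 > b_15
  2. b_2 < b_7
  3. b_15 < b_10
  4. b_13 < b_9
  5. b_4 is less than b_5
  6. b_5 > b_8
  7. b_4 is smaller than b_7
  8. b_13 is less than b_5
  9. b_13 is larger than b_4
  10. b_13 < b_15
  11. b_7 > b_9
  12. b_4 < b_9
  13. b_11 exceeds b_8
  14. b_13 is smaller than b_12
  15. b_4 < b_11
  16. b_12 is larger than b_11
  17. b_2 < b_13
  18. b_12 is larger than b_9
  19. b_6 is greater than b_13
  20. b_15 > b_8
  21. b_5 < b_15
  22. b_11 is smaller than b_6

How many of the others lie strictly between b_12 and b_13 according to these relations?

3

The relations place b_13 below b_12. An element lies strictly between them when it is forced above b_13 and also forced below b_12.
Above b_13: {b_5, b_15, b_10, b_9, b_7, b_6}. Below b_12: {b_2, b_4, b_8, b_5, b_15, b_11, b_9}.
Intersection: {b_5, b_15, b_9} — 3.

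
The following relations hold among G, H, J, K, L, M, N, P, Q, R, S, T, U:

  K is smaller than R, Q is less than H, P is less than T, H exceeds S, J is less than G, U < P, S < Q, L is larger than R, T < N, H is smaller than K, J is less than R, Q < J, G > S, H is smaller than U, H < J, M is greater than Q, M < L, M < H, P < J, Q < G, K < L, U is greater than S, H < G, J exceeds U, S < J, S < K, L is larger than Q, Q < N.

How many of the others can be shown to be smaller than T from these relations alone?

From T the given relations immediately reach P.
From those, U — 2 in total.
From those, S, H — 4 in total.
From those, Q, M — 6 in total.
No other element is forced below T by the given relations, so the count is 6.

6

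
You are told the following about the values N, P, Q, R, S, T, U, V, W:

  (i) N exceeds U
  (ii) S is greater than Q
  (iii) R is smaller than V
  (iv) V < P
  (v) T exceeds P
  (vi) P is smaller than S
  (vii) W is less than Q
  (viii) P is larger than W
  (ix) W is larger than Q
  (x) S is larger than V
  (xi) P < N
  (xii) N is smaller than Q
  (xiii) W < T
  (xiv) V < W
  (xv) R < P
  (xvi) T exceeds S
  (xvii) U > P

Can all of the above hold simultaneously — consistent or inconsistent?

Chaining the given relations yields W < P < U < N < Q, so W < Q. But one relation states Q < W. These cannot both hold.

inconsistent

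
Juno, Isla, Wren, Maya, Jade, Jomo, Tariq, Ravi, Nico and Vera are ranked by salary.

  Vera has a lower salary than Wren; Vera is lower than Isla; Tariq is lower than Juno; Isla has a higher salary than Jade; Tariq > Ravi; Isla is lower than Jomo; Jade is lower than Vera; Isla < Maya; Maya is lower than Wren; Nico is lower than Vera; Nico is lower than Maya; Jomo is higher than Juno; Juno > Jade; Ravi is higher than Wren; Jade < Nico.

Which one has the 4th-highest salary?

Chaining the given pairs: Jade < Nico < Vera < Isla < Maya < Wren < Ravi < Tariq < Juno < Jomo.
Counting 4 from the largest end gives Ravi.

Ravi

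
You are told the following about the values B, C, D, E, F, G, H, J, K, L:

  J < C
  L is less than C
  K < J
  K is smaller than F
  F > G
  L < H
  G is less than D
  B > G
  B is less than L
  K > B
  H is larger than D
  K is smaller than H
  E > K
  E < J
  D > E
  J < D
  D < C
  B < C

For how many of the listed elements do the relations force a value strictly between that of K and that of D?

2

The relations place K below D. An element lies strictly between them when it is forced above K and also forced below D.
Above K: {E, J, F, H, C}. Below D: {G, B, E, J}.
Intersection: {E, J} — 2.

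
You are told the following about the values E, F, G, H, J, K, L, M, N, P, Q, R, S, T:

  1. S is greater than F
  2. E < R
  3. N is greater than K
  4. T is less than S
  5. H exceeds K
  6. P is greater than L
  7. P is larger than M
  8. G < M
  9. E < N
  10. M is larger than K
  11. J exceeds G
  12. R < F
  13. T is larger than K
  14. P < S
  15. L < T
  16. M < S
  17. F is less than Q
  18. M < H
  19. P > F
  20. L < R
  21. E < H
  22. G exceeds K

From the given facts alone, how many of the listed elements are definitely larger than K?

8

Directly above K: G, M, T, N, H.
One step further: J, P, S (8 so far).
Nothing else is reachable above K; 8 in all.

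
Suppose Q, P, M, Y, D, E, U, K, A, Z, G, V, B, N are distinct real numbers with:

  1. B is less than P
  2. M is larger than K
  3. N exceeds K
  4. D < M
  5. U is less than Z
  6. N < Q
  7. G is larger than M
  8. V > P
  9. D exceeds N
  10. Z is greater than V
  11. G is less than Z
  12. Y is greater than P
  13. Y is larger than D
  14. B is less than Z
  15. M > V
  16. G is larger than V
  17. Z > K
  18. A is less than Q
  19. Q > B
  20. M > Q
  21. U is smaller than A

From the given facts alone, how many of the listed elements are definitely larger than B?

7

Directly above B: P, Q, Z.
One step further: Y, V, M (6 so far).
One step further: G (7 so far).
No other element is forced above B by the given relations, so the count is 7.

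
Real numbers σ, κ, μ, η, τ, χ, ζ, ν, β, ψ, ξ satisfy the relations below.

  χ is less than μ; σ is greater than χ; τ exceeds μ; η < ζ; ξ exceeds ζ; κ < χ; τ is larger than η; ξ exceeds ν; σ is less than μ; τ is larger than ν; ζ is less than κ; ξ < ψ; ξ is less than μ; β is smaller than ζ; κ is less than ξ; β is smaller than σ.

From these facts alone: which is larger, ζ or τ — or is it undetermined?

ζ < κ and κ < χ give ζ < χ.
Then χ < σ extends the chain to σ.
With σ < μ: ζ < κ < χ < σ < μ.
With μ < τ: ζ < κ < χ < σ < μ < τ.
So τ is larger.

τ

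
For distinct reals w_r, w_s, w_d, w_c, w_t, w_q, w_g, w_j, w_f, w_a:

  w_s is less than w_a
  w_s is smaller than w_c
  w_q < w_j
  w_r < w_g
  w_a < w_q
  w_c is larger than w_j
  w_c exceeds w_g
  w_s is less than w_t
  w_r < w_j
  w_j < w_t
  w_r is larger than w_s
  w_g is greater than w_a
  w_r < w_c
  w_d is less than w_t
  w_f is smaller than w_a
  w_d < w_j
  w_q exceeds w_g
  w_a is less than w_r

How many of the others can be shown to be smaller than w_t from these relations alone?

Directly below w_t: w_s, w_d, w_j.
One step further: w_r, w_q (5 so far).
One step further: w_a, w_g (7 so far).
One step further: w_f (8 so far).
Nothing else is reachable below w_t; 8 in all.

8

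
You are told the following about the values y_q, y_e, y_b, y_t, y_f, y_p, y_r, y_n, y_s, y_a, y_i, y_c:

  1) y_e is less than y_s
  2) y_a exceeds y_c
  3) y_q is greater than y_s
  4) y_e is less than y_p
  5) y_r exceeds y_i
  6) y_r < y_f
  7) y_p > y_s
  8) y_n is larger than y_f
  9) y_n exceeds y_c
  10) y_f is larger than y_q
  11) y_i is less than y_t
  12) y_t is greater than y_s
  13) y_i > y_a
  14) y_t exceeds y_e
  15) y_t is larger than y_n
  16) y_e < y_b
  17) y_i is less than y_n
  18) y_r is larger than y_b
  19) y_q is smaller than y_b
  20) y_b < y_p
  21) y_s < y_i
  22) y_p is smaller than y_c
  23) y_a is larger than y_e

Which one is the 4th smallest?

Piecing the relations together gives one ordering: y_e < y_s < y_q < y_b < y_p < y_c < y_a < y_i < y_r < y_f < y_n < y_t.
The 4th smallest is y_b.

y_b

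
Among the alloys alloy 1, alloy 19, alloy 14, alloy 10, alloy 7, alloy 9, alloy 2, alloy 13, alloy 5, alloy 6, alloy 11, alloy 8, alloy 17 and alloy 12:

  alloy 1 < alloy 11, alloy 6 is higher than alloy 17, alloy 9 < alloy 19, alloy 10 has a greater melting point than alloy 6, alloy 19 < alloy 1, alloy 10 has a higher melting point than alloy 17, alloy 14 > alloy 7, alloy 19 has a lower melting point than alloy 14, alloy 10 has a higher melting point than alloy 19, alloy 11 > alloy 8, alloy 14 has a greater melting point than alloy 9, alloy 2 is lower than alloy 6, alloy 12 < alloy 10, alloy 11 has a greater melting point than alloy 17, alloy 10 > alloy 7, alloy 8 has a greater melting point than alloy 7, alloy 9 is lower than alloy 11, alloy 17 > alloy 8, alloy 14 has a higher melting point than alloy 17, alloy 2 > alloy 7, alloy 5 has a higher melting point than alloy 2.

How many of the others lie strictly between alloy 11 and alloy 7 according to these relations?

Chaining upward from alloy 7 reaches: alloy 8, alloy 2, alloy 17, alloy 6, alloy 10, alloy 5, alloy 14.
Chaining downward from alloy 11 reaches: alloy 9, alloy 8, alloy 19, alloy 17, alloy 1.
Strictly between alloy 7 and alloy 11 are those in both lists: alloy 8, alloy 17 — 2 elements.

2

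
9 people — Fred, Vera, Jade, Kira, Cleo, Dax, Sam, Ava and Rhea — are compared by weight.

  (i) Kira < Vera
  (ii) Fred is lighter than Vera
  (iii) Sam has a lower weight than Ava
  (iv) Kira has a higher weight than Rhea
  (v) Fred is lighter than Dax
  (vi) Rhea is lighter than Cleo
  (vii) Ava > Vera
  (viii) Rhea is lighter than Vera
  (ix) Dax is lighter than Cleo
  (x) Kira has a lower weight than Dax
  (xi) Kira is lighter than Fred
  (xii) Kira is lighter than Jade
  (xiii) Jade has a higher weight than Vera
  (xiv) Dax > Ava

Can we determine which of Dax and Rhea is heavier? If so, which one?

The relevant relations are Rhea < Kira; Kira < Fred; Fred < Vera; Vera < Ava; Ava < Dax.
Chaining these gives Rhea < Kira < Fred < Vera < Ava < Dax.
So Dax is heavier.

Dax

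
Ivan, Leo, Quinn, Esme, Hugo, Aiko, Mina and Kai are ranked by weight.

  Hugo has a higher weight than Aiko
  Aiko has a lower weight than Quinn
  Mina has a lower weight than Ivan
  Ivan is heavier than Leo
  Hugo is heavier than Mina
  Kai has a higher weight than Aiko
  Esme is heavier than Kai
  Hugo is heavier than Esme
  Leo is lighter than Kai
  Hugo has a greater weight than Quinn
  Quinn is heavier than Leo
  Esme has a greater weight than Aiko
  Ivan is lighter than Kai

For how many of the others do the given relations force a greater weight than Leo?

Directly above Leo: Ivan, Kai, Quinn.
One step further: Esme, Hugo (5 so far).
Nothing else is reachable above Leo; 5 in all.

5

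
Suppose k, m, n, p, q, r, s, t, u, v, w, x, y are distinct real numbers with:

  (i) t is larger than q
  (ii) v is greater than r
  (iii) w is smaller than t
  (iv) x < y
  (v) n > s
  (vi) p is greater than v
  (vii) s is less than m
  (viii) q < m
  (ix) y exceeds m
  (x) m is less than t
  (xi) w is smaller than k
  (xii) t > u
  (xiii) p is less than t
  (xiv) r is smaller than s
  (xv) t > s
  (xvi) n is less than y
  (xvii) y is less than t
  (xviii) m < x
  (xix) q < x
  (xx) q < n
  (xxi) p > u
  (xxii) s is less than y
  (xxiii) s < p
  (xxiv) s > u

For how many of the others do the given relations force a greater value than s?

The elements the relations force above s are m, x, n, y, p, t — no chain reaches any other.
That is 6.

6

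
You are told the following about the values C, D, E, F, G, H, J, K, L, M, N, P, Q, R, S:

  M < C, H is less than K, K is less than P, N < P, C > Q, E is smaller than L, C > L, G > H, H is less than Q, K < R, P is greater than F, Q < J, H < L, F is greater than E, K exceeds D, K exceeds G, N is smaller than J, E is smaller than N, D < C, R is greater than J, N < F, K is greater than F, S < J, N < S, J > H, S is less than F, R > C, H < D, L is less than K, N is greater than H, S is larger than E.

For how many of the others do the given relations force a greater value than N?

6

Directly above N: S, F, J, P.
One step further: K, R (6 so far).
No other element is forced above N by the given relations, so the count is 6.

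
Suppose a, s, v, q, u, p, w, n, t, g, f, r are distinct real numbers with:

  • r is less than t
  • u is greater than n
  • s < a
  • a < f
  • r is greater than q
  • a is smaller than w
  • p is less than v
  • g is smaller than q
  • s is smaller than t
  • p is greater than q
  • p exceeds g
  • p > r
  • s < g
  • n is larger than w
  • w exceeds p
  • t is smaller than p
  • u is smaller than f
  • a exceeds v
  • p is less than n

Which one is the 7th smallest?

Piecing the relations together gives one ordering: s < g < q < r < t < p < v < a < w < n < u < f.
The 7th smallest is v.

v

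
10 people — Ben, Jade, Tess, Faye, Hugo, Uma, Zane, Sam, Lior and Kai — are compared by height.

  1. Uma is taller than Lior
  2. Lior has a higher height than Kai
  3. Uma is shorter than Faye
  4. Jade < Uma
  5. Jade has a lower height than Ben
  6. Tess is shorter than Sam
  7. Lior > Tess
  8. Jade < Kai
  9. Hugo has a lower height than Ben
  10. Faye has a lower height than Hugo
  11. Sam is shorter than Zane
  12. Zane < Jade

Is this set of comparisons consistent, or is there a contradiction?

Every relation is compatible with Tess < Sam < Zane < Jade < Kai < Lior < Uma < Faye < Hugo < Ben; the set is consistent.

consistent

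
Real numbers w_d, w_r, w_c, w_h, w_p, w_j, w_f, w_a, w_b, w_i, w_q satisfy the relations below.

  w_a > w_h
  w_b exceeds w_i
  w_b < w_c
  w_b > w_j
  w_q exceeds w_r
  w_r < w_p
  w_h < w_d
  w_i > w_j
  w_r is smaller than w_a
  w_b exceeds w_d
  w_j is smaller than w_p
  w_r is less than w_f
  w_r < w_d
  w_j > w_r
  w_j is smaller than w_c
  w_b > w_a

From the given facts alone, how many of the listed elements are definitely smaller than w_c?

Directly below w_c: w_j, w_b.
One step further: w_r, w_d, w_a, w_i (6 so far).
One step further: w_h (7 so far).
Nothing else is reachable below w_c; 7 in all.

7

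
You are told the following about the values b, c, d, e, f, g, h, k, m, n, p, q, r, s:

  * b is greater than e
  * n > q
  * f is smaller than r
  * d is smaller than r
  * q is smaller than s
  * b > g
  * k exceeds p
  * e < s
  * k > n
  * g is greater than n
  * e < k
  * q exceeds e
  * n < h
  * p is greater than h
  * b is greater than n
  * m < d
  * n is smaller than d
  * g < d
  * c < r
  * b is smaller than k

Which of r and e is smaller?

e

The relevant relations are e < q; q < n; n < g; g < d; d < r.
Chaining these gives e < q < n < g < d < r.
So e < r; e is the smaller of the two.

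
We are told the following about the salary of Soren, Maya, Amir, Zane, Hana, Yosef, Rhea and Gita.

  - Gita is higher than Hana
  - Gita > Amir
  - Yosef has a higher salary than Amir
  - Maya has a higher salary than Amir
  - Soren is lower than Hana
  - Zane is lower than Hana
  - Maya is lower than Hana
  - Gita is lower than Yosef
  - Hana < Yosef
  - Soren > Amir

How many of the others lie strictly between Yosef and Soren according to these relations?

2

The relations place Soren below Yosef. An element lies strictly between them when it is forced above Soren and also forced below Yosef.
Above Soren: {Hana, Gita}. Below Yosef: {Amir, Zane, Maya, Hana, Gita}.
Intersection: {Hana, Gita} — 2.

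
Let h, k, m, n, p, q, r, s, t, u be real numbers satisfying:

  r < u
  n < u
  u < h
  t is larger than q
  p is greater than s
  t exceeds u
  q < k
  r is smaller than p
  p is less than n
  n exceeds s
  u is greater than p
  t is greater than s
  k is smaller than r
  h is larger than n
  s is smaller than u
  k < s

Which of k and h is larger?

h

k < s < p < n < u < h, by transitivity through s, p, n, u.
So k < h; h is the larger of the two.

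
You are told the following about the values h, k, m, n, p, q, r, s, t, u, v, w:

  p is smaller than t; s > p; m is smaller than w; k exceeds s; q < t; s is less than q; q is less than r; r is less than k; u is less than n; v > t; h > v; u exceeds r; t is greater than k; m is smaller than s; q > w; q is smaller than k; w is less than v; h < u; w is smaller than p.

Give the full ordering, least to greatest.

Nothing is placed below m, so it is least; from there m < w; w < p; p < s; s < q; q < r; r < k; k < t; t < v; v < h; h < u; u < n, each given directly.

m < w < p < s < q < r < k < t < v < h < u < n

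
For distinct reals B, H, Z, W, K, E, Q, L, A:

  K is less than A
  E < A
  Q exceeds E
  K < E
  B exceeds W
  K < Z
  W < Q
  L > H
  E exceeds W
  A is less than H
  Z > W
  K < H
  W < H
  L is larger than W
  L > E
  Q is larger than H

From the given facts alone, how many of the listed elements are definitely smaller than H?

From H the given relations immediately reach W, K, A.
From those, E — 4 in total.
Nothing else is reachable below H; 4 in all.

4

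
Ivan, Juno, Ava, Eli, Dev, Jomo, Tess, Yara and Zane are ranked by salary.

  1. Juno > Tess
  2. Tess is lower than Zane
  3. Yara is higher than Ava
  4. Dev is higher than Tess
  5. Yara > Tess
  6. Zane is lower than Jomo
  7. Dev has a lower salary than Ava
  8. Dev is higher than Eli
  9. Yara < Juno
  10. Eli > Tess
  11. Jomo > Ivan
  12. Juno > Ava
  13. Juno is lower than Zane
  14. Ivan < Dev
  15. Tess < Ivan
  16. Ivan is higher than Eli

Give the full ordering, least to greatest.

Nothing is placed below Tess, so it is least; from there Tess < Eli; Eli < Ivan; Ivan < Dev; Dev < Ava; Ava < Yara; Yara < Juno; Juno < Zane; Zane < Jomo, each given directly.

Tess < Eli < Ivan < Dev < Ava < Yara < Juno < Zane < Jomo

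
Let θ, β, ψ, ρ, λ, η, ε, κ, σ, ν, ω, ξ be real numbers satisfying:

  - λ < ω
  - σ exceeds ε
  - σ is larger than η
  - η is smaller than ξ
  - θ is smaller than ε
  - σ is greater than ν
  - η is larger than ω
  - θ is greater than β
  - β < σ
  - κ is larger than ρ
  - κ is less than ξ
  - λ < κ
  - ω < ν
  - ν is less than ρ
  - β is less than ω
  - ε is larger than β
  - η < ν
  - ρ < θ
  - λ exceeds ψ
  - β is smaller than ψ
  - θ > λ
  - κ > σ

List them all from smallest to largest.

Nothing is placed below β, so it is least; from there β < ψ; ψ < λ; λ < ω; ω < η; η < ν; ν < ρ; ρ < θ; θ < ε; ε < σ; σ < κ; κ < ξ, each given directly.

β < ψ < λ < ω < η < ν < ρ < θ < ε < σ < κ < ξ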